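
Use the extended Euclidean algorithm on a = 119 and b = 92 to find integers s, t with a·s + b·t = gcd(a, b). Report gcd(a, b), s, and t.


Euclidean algorithm on (119, 92) — divide until remainder is 0:
  119 = 1 · 92 + 27
  92 = 3 · 27 + 11
  27 = 2 · 11 + 5
  11 = 2 · 5 + 1
  5 = 5 · 1 + 0
gcd(119, 92) = 1.
Track Bezout coefficients alongside the remainders: start with r₀ = 119 = a·1 + b·0 (s = 1, t = 0) and r₁ = 92 = a·0 + b·1 (s = 0, t = 1); each new remainder r_{k+1} = r_{k-1} − q_k·r_k inherits s_{k+1} = s_{k-1} − q_k·s_k, t_{k+1} = t_{k-1} − q_k·t_k, so r_k = a·s_k + b·t_k at every step:
  q = 1: r = 27, s = 1 − 1·0 = 1, t = 0 − 1·1 = -1  (check: 119·1 + 92·(-1) = 27)
  q = 3: r = 11, s = 0 − 3·1 = -3, t = 1 − 3·(-1) = 4  (check: 119·(-3) + 92·4 = 11)
  q = 2: r = 5, s = 1 − 2·(-3) = 7, t = -1 − 2·4 = -9  (check: 119·7 + 92·(-9) = 5)
  q = 2: r = 1, s = -3 − 2·7 = -17, t = 4 − 2·(-9) = 22  (check: 119·(-17) + 92·22 = 1)
The row with r = 1 (the gcd) gives the Bezout coefficients s = -17, t = 22.
Result: 119 · (-17) + 92 · (22) = 1.

gcd(119, 92) = 1; s = -17, t = 22 (check: 119·(-17) + 92·22 = 1).


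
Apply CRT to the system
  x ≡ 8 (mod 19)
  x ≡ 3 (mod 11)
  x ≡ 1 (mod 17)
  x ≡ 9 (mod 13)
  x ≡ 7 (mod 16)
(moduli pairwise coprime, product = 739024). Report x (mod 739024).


Product of moduli M = 19 · 11 · 17 · 13 · 16 = 739024.
Merge one congruence at a time:
  Start: x ≡ 8 (mod 19).
  Combine with x ≡ 3 (mod 11); new modulus lcm = 209.
    Write x = 8 + 19·t and substitute into x ≡ 3 (mod 11): 19·t ≡ 3 − 8 = -5 (mod 11).
    Reduce coefficients mod 11: 8·t ≡ 6 (mod 11).
    The inverse of 8 mod 11 is 7 (since 8·7 = 56 = 5·11 + 1), so t ≡ 7·6 = 42 ≡ 9 (mod 11).
    Then x = 8 + 19·9 = 179, valid modulo lcm(19, 11) = 209: x ≡ 179 (mod 209).
  Combine with x ≡ 1 (mod 17); new modulus lcm = 3553.
    Write x = 179 + 209·t and substitute into x ≡ 1 (mod 17): 209·t ≡ 1 − 179 = -178 (mod 17).
    Reduce coefficients mod 17: 5·t ≡ 9 (mod 17).
    The inverse of 5 mod 17 is 7 (since 5·7 = 35 = 2·17 + 1), so t ≡ 7·9 = 63 ≡ 12 (mod 17).
    Then x = 179 + 209·12 = 2687, valid modulo lcm(209, 17) = 3553: x ≡ 2687 (mod 3553).
  Combine with x ≡ 9 (mod 13); new modulus lcm = 46189.
    Write x = 2687 + 3553·t and substitute into x ≡ 9 (mod 13): 3553·t ≡ 9 − 2687 = -2678 (mod 13).
    Reduce coefficients mod 13: 4·t ≡ 0 (mod 13).
    The inverse of 4 mod 13 is 10 (since 4·10 = 40 = 3·13 + 1), so t ≡ 10·0 = 0 ≡ 0 (mod 13).
    Then x = 2687 + 3553·0 = 2687, valid modulo lcm(3553, 13) = 46189: x ≡ 2687 (mod 46189).
  Combine with x ≡ 7 (mod 16); new modulus lcm = 739024.
    Write x = 2687 + 46189·t and substitute into x ≡ 7 (mod 16): 46189·t ≡ 7 − 2687 = -2680 (mod 16).
    Reduce coefficients mod 16: 13·t ≡ 8 (mod 16).
    The inverse of 13 mod 16 is 5 (since 13·5 = 65 = 4·16 + 1), so t ≡ 5·8 = 40 ≡ 8 (mod 16).
    Then x = 2687 + 46189·8 = 372199, valid modulo lcm(46189, 16) = 739024: x ≡ 372199 (mod 739024).
Verify against each original: 372199 mod 19 = 8, 372199 mod 11 = 3, 372199 mod 17 = 1, 372199 mod 13 = 9, 372199 mod 16 = 7.

x ≡ 372199 (mod 739024).


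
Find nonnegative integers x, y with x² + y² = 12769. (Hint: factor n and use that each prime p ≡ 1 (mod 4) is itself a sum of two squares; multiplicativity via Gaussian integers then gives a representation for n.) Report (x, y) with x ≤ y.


Step 1: Factor n = 12769 = 113^2.
Step 2: Check the mod-4 condition on each prime factor: 113 ≡ 1 (mod 4), exponent 2.
All primes ≡ 3 (mod 4) appear to even exponent (or don't appear), so by the two-squares theorem n IS expressible as a sum of two squares.
Step 3: Build a representation. Here n = 113 · 113 is a product of primes ≡ 1 (mod 4). Each prime p ≡ 1 (mod 4) is itself a sum of two squares; find a² by testing p − a² for a perfect square:
  113: 113 − 1² = 112, 113 − 2² = 109, 113 − 3² = 104, 113 − 4² = 97, 113 − 5² = 88, 113 − 6² = 77, 113 − 7² = 64 = 8² ⇒ 113 = 7² + 8².
  Combine using the Brahmagupta–Fibonacci identity (a² + b²)(c² + d²) = (ac − bd)² + (ad + bc)² = (ac + bd)² + (ad − bc)²:
  113 · 113 = 12769: from (7² + 8²)(7² + 8²), take (7·7 − 8·8, 7·8 + 8·7) = (49 − 64, 56 + 56) = (-15, 112); dropping signs (only squares matter) gives (15, 112); check 15² + 112² = 225 + 12544 = 12769 ✓.
Step 4: Order so x ≤ y and verify: 15² + 112² = 225 + 12544 = 12769 = n. ✓

n = 12769 = 15² + 112² (one valid representation with x ≤ y).


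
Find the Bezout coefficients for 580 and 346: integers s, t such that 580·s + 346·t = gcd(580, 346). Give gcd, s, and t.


Euclidean algorithm on (580, 346) — divide until remainder is 0:
  580 = 1 · 346 + 234
  346 = 1 · 234 + 112
  234 = 2 · 112 + 10
  112 = 11 · 10 + 2
  10 = 5 · 2 + 0
gcd(580, 346) = 2.
Track Bezout coefficients alongside the remainders: start with r₀ = 580 = a·1 + b·0 (s = 1, t = 0) and r₁ = 346 = a·0 + b·1 (s = 0, t = 1); each new remainder r_{k+1} = r_{k-1} − q_k·r_k inherits s_{k+1} = s_{k-1} − q_k·s_k, t_{k+1} = t_{k-1} − q_k·t_k, so r_k = a·s_k + b·t_k at every step:
  q = 1: r = 234, s = 1 − 1·0 = 1, t = 0 − 1·1 = -1  (check: 580·1 + 346·(-1) = 234)
  q = 1: r = 112, s = 0 − 1·1 = -1, t = 1 − 1·(-1) = 2  (check: 580·(-1) + 346·2 = 112)
  q = 2: r = 10, s = 1 − 2·(-1) = 3, t = -1 − 2·2 = -5  (check: 580·3 + 346·(-5) = 10)
  q = 11: r = 2, s = -1 − 11·3 = -34, t = 2 − 11·(-5) = 57  (check: 580·(-34) + 346·57 = 2)
The row with r = 2 (the gcd) gives the Bezout coefficients s = -34, t = 57.
Result: 580 · (-34) + 346 · (57) = 2.

gcd(580, 346) = 2; s = -34, t = 57 (check: 580·(-34) + 346·57 = 2).


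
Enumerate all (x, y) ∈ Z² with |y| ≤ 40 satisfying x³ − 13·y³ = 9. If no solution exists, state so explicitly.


The equation is x³ - 13y³ = 9. For fixed y, x³ = 13·y³ + 9, so a solution requires the RHS to be a perfect cube.
Strategy: iterate y from -40 to 40, compute RHS = 13·y³ + 9, and check whether it is a (positive or negative) perfect cube.
Check small values of y:
  y = 0: RHS = 9 is not a perfect cube.
  y = 1: RHS = 22 is not a perfect cube.
  y = -1: RHS = -4 is not a perfect cube.
  y = 2: RHS = 113 is not a perfect cube.
  y = -2: RHS = -95 is not a perfect cube.
  y = 3: RHS = 360 is not a perfect cube.
  y = -3: RHS = -342 is not a perfect cube.
Continuing the search up to |y| = 40 finds no solutions either.
No (x, y) in the scanned range satisfies the equation.

No integer solutions with |y| ≤ 40.


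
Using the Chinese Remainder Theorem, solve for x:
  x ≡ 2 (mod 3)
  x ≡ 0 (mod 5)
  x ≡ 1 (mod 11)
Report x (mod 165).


Moduli 3, 5, 11 are pairwise coprime; by CRT there is a unique solution modulo M = 3 · 5 · 11 = 165.
Solve pairwise, accumulating the modulus:
  Start with x ≡ 2 (mod 3).
  Combine with x ≡ 0 (mod 5): since gcd(3, 5) = 1, we get a unique residue mod 15.
    Write x = 2 + 3·t and substitute into x ≡ 0 (mod 5): 3·t ≡ 0 − 2 = -2 (mod 5).
    Reduce coefficients mod 5: 3·t ≡ 3 (mod 5).
    The inverse of 3 mod 5 is 2 (since 3·2 = 6 = 1·5 + 1), so t ≡ 2·3 = 6 ≡ 1 (mod 5).
    Then x = 2 + 3·1 = 5, valid modulo lcm(3, 5) = 15: x ≡ 5 (mod 15).
  Combine with x ≡ 1 (mod 11): since gcd(15, 11) = 1, we get a unique residue mod 165.
    Write x = 5 + 15·t and substitute into x ≡ 1 (mod 11): 15·t ≡ 1 − 5 = -4 (mod 11).
    Reduce coefficients mod 11: 4·t ≡ 7 (mod 11).
    The inverse of 4 mod 11 is 3 (since 4·3 = 12 = 1·11 + 1), so t ≡ 3·7 = 21 ≡ 10 (mod 11).
    Then x = 5 + 15·10 = 155, valid modulo lcm(15, 11) = 165: x ≡ 155 (mod 165).
Verify: 155 mod 3 = 2 ✓, 155 mod 5 = 0 ✓, 155 mod 11 = 1 ✓.

x ≡ 155 (mod 165).


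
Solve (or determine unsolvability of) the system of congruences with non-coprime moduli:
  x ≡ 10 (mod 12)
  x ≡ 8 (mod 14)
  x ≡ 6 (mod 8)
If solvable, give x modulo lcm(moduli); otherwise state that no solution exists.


Moduli 12, 14, 8 are not pairwise coprime, so CRT works modulo lcm(m_i) when all pairwise compatibility conditions hold.
Pairwise compatibility: gcd(m_i, m_j) must divide a_i - a_j for every pair.
Merge one congruence at a time:
  Start: x ≡ 10 (mod 12).
  Combine with x ≡ 8 (mod 14): gcd(12, 14) = 2; 8 - 10 = -2, which IS divisible by 2, so compatible.
    Write x = 10 + 12·t and substitute into x ≡ 8 (mod 14): 12·t ≡ 8 − 10 = -2 (mod 14).
    Divide the congruence (and modulus) by g = 2: 6·t ≡ -1 (mod 7).
    Reduce coefficients mod 7: 6·t ≡ 6 (mod 7).
    The inverse of 6 mod 7 is 6 (since 6·6 = 36 = 5·7 + 1), so t ≡ 6·6 = 36 ≡ 1 (mod 7).
    Then x = 10 + 12·1 = 22, valid modulo lcm(12, 14) = 84: x ≡ 22 (mod 84).
  Combine with x ≡ 6 (mod 8): gcd(84, 8) = 4; 6 - 22 = -16, which IS divisible by 4, so compatible.
    Write x = 22 + 84·t and substitute into x ≡ 6 (mod 8): 84·t ≡ 6 − 22 = -16 (mod 8).
    Divide the congruence (and modulus) by g = 4: 21·t ≡ -4 (mod 2).
    Reduce coefficients mod 2: 1·t ≡ 0 (mod 2).
    So t ≡ 0 (mod 2).
    Then x = 22 + 84·0 = 22, valid modulo lcm(84, 8) = 168: x ≡ 22 (mod 168).
Verify: 22 mod 12 = 10, 22 mod 14 = 8, 22 mod 8 = 6.

x ≡ 22 (mod 168).


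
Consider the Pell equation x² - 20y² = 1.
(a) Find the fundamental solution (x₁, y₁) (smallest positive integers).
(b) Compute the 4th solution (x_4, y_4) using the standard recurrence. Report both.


Step 1: Find the fundamental solution (x₁, y₁) of x² - 20y² = 1.
  Expand √20 as a continued fraction. a₀ = ⌊√20⌋ = 4; iterate m_{k+1} = d_k·a_k − m_k, d_{k+1} = (20 − m_{k+1}²)/d_k, a_{k+1} = ⌊(a₀ + m_{k+1})/d_{k+1}⌋ (starting m₀ = 0, d₀ = 1), with convergents p_k = a_k·p_{k-1} + p_{k-2}, q_k = a_k·q_{k-1} + q_{k-2} (p₋₁ = 1, q₋₁ = 0):
  k = 0: a₀ = 4; p₀/q₀ = 4/1; p₀² − 20·q₀² = 16 − 20 = -4.
  k = 1: m = 4, d = 4, a = ⌊(4 + 4)/4⌋ = 2; p/q = (2·4 + 1)/(2·1 + 0) = 9/2; p² − 20·q² = 81 − 80 = 1.
  The first convergent with p² − 20·q² = 1 gives the fundamental solution (x₁, y₁) = (9, 2).
Step 2: Apply the recurrence (x_{n+1}, y_{n+1}) = (x₁x_n + 20y₁y_n, x₁y_n + y₁x_n) repeatedly.
  From (x_1, y_1) = (9, 2): x_2 = 9·9 + 20·2·2 = 161; y_2 = 9·2 + 2·9 = 36.
  From (x_2, y_2) = (161, 36): x_3 = 9·161 + 20·2·36 = 2889; y_3 = 9·36 + 2·161 = 646.
  From (x_3, y_3) = (2889, 646): x_4 = 9·2889 + 20·2·646 = 51841; y_4 = 9·646 + 2·2889 = 11592.
Step 3: Verify x_4² - 20·y_4² = 2687489281 - 2687489280 = 1 (should be 1). ✓

(x_1, y_1) = (9, 2); (x_4, y_4) = (51841, 11592).


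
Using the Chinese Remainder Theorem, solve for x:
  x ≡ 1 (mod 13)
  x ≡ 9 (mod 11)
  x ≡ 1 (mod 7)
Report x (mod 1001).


Moduli 13, 11, 7 are pairwise coprime; by CRT there is a unique solution modulo M = 13 · 11 · 7 = 1001.
Solve pairwise, accumulating the modulus:
  Start with x ≡ 1 (mod 13).
  Combine with x ≡ 9 (mod 11): since gcd(13, 11) = 1, we get a unique residue mod 143.
    Write x = 1 + 13·t and substitute into x ≡ 9 (mod 11): 13·t ≡ 9 − 1 = 8 (mod 11).
    Reduce coefficients mod 11: 2·t ≡ 8 (mod 11).
    The inverse of 2 mod 11 is 6 (since 2·6 = 12 = 1·11 + 1), so t ≡ 6·8 = 48 ≡ 4 (mod 11).
    Then x = 1 + 13·4 = 53, valid modulo lcm(13, 11) = 143: x ≡ 53 (mod 143).
  Combine with x ≡ 1 (mod 7): since gcd(143, 7) = 1, we get a unique residue mod 1001.
    Write x = 53 + 143·t and substitute into x ≡ 1 (mod 7): 143·t ≡ 1 − 53 = -52 (mod 7).
    Reduce coefficients mod 7: 3·t ≡ 4 (mod 7).
    The inverse of 3 mod 7 is 5 (since 3·5 = 15 = 2·7 + 1), so t ≡ 5·4 = 20 ≡ 6 (mod 7).
    Then x = 53 + 143·6 = 911, valid modulo lcm(143, 7) = 1001: x ≡ 911 (mod 1001).
Verify: 911 mod 13 = 1 ✓, 911 mod 11 = 9 ✓, 911 mod 7 = 1 ✓.

x ≡ 911 (mod 1001).


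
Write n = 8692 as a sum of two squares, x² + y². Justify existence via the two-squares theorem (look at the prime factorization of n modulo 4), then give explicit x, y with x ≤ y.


Step 1: Factor n = 8692 = 2^2 · 41 · 53.
Step 2: Check the mod-4 condition on each prime factor: 2 = 2 (special); 41 ≡ 1 (mod 4), exponent 1; 53 ≡ 1 (mod 4), exponent 1.
All primes ≡ 3 (mod 4) appear to even exponent (or don't appear), so by the two-squares theorem n IS expressible as a sum of two squares.
Step 3: Build a representation. Group n = k² · m with k = 2 and m = 41 · 53 = 2173 (a product of primes ≡ 1 (mod 4)); a representation of m scales to one of n via (k·x)² + (k·y)² = k²(x² + y²). Each prime p ≡ 1 (mod 4) is itself a sum of two squares; find a² by testing p − a² for a perfect square:
  41: 41 − 1² = 40, 41 − 2² = 37, 41 − 3² = 32, 41 − 4² = 25 = 5² ⇒ 41 = 4² + 5².
  53: 53 − 1² = 52, 53 − 2² = 49 = 7² ⇒ 53 = 2² + 7².
  Combine using the Brahmagupta–Fibonacci identity (a² + b²)(c² + d²) = (ac − bd)² + (ad + bc)² = (ac + bd)² + (ad − bc)²:
  41 · 53 = 2173: from (4² + 5²)(2² + 7²), take (4·2 − 5·7, 4·7 + 5·2) = (8 − 35, 28 + 10) = (-27, 38); dropping signs (only squares matter) gives (27, 38); check 27² + 38² = 729 + 1444 = 2173 ✓.
  Scale by k = 2: (2·27, 2·38) = (54, 76).
Step 4: Order so x ≤ y and verify: 54² + 76² = 2916 + 5776 = 8692 = n. ✓

n = 8692 = 54² + 76² (one valid representation with x ≤ y).


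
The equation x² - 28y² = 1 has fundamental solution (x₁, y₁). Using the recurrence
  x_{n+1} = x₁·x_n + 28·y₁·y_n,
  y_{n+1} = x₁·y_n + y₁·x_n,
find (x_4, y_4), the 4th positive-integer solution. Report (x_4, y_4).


Step 1: Find the fundamental solution (x₁, y₁) of x² - 28y² = 1.
  Expand √28 as a continued fraction. a₀ = ⌊√28⌋ = 5; iterate m_{k+1} = d_k·a_k − m_k, d_{k+1} = (28 − m_{k+1}²)/d_k, a_{k+1} = ⌊(a₀ + m_{k+1})/d_{k+1}⌋ (starting m₀ = 0, d₀ = 1), with convergents p_k = a_k·p_{k-1} + p_{k-2}, q_k = a_k·q_{k-1} + q_{k-2} (p₋₁ = 1, q₋₁ = 0):
  k = 0: a₀ = 5; p₀/q₀ = 5/1; p₀² − 28·q₀² = 25 − 28 = -3.
  k = 1: m = 5, d = 3, a = ⌊(5 + 5)/3⌋ = 3; p/q = (3·5 + 1)/(3·1 + 0) = 16/3; p² − 28·q² = 256 − 252 = 4.
  k = 2: m = 4, d = 4, a = ⌊(5 + 4)/4⌋ = 2; p/q = (2·16 + 5)/(2·3 + 1) = 37/7; p² − 28·q² = 1369 − 1372 = -3.
  k = 3: m = 4, d = 3, a = ⌊(5 + 4)/3⌋ = 3; p/q = (3·37 + 16)/(3·7 + 3) = 127/24; p² − 28·q² = 16129 − 16128 = 1.
  The first convergent with p² − 28·q² = 1 gives the fundamental solution (x₁, y₁) = (127, 24).
Step 2: Apply the recurrence (x_{n+1}, y_{n+1}) = (x₁x_n + 28y₁y_n, x₁y_n + y₁x_n) repeatedly.
  From (x_1, y_1) = (127, 24): x_2 = 127·127 + 28·24·24 = 32257; y_2 = 127·24 + 24·127 = 6096.
  From (x_2, y_2) = (32257, 6096): x_3 = 127·32257 + 28·24·6096 = 8193151; y_3 = 127·6096 + 24·32257 = 1548360.
  From (x_3, y_3) = (8193151, 1548360): x_4 = 127·8193151 + 28·24·1548360 = 2081028097; y_4 = 127·1548360 + 24·8193151 = 393277344.
Step 3: Verify x_4² - 28·y_4² = 4330677940503441409 - 4330677940503441408 = 1 (should be 1). ✓

(x_1, y_1) = (127, 24); (x_4, y_4) = (2081028097, 393277344).


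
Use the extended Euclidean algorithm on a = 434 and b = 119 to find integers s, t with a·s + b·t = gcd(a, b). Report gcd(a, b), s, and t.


Euclidean algorithm on (434, 119) — divide until remainder is 0:
  434 = 3 · 119 + 77
  119 = 1 · 77 + 42
  77 = 1 · 42 + 35
  42 = 1 · 35 + 7
  35 = 5 · 7 + 0
gcd(434, 119) = 7.
Track Bezout coefficients alongside the remainders: start with r₀ = 434 = a·1 + b·0 (s = 1, t = 0) and r₁ = 119 = a·0 + b·1 (s = 0, t = 1); each new remainder r_{k+1} = r_{k-1} − q_k·r_k inherits s_{k+1} = s_{k-1} − q_k·s_k, t_{k+1} = t_{k-1} − q_k·t_k, so r_k = a·s_k + b·t_k at every step:
  q = 3: r = 77, s = 1 − 3·0 = 1, t = 0 − 3·1 = -3  (check: 434·1 + 119·(-3) = 77)
  q = 1: r = 42, s = 0 − 1·1 = -1, t = 1 − 1·(-3) = 4  (check: 434·(-1) + 119·4 = 42)
  q = 1: r = 35, s = 1 − 1·(-1) = 2, t = -3 − 1·4 = -7  (check: 434·2 + 119·(-7) = 35)
  q = 1: r = 7, s = -1 − 1·2 = -3, t = 4 − 1·(-7) = 11  (check: 434·(-3) + 119·11 = 7)
The row with r = 7 (the gcd) gives the Bezout coefficients s = -3, t = 11.
Result: 434 · (-3) + 119 · (11) = 7.

gcd(434, 119) = 7; s = -3, t = 11 (check: 434·(-3) + 119·11 = 7).


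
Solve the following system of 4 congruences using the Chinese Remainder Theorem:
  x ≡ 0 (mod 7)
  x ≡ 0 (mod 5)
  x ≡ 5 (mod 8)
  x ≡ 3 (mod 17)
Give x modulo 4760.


Product of moduli M = 7 · 5 · 8 · 17 = 4760.
Merge one congruence at a time:
  Start: x ≡ 0 (mod 7).
  Combine with x ≡ 0 (mod 5); new modulus lcm = 35.
    Write x = 0 + 7·t and substitute into x ≡ 0 (mod 5): 7·t ≡ 0 − 0 = 0 (mod 5).
    Reduce coefficients mod 5: 2·t ≡ 0 (mod 5).
    The inverse of 2 mod 5 is 3 (since 2·3 = 6 = 1·5 + 1), so t ≡ 3·0 = 0 ≡ 0 (mod 5).
    Then x = 0 + 7·0 = 0, valid modulo lcm(7, 5) = 35: x ≡ 0 (mod 35).
  Combine with x ≡ 5 (mod 8); new modulus lcm = 280.
    Write x = 0 + 35·t and substitute into x ≡ 5 (mod 8): 35·t ≡ 5 − 0 = 5 (mod 8).
    Reduce coefficients mod 8: 3·t ≡ 5 (mod 8).
    The inverse of 3 mod 8 is 3 (since 3·3 = 9 = 1·8 + 1), so t ≡ 3·5 = 15 ≡ 7 (mod 8).
    Then x = 0 + 35·7 = 245, valid modulo lcm(35, 8) = 280: x ≡ 245 (mod 280).
  Combine with x ≡ 3 (mod 17); new modulus lcm = 4760.
    Write x = 245 + 280·t and substitute into x ≡ 3 (mod 17): 280·t ≡ 3 − 245 = -242 (mod 17).
    Reduce coefficients mod 17: 8·t ≡ 13 (mod 17).
    The inverse of 8 mod 17 is 15 (since 8·15 = 120 = 7·17 + 1), so t ≡ 15·13 = 195 ≡ 8 (mod 17).
    Then x = 245 + 280·8 = 2485, valid modulo lcm(280, 17) = 4760: x ≡ 2485 (mod 4760).
Verify against each original: 2485 mod 7 = 0, 2485 mod 5 = 0, 2485 mod 8 = 5, 2485 mod 17 = 3.

x ≡ 2485 (mod 4760).


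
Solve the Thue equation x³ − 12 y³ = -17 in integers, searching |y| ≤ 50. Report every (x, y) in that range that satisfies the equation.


The equation is x³ - 12y³ = -17. For fixed y, x³ = 12·y³ − 17, so a solution requires the RHS to be a perfect cube.
Strategy: iterate y from -50 to 50, compute RHS = 12·y³ − 17, and check whether it is a (positive or negative) perfect cube.
Check small values of y:
  y = 0: RHS = -17 is not a perfect cube.
  y = 1: RHS = -5 is not a perfect cube.
  y = -1: RHS = -29 is not a perfect cube.
  y = 2: RHS = 79 is not a perfect cube.
  y = -2: RHS = -113 is not a perfect cube.
  y = 3: RHS = 307 is not a perfect cube.
  y = -3: RHS = -341 is not a perfect cube.
Continuing the search up to |y| = 50 finds no solutions either.
No (x, y) in the scanned range satisfies the equation.

No integer solutions with |y| ≤ 50.


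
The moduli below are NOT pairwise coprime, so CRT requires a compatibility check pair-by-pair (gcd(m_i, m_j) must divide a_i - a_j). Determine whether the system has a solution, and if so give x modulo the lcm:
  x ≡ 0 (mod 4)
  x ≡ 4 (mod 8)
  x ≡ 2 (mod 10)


Moduli 4, 8, 10 are not pairwise coprime, so CRT works modulo lcm(m_i) when all pairwise compatibility conditions hold.
Pairwise compatibility: gcd(m_i, m_j) must divide a_i - a_j for every pair.
Merge one congruence at a time:
  Start: x ≡ 0 (mod 4).
  Combine with x ≡ 4 (mod 8): gcd(4, 8) = 4; 4 - 0 = 4, which IS divisible by 4, so compatible.
    Write x = 0 + 4·t and substitute into x ≡ 4 (mod 8): 4·t ≡ 4 − 0 = 4 (mod 8).
    Divide the congruence (and modulus) by g = 4: 1·t ≡ 1 (mod 2).
    So t ≡ 1 (mod 2).
    Then x = 0 + 4·1 = 4, valid modulo lcm(4, 8) = 8: x ≡ 4 (mod 8).
  Combine with x ≡ 2 (mod 10): gcd(8, 10) = 2; 2 - 4 = -2, which IS divisible by 2, so compatible.
    Write x = 4 + 8·t and substitute into x ≡ 2 (mod 10): 8·t ≡ 2 − 4 = -2 (mod 10).
    Divide the congruence (and modulus) by g = 2: 4·t ≡ -1 (mod 5).
    Reduce coefficients mod 5: 4·t ≡ 4 (mod 5).
    The inverse of 4 mod 5 is 4 (since 4·4 = 16 = 3·5 + 1), so t ≡ 4·4 = 16 ≡ 1 (mod 5).
    Then x = 4 + 8·1 = 12, valid modulo lcm(8, 10) = 40: x ≡ 12 (mod 40).
Verify: 12 mod 4 = 0, 12 mod 8 = 4, 12 mod 10 = 2.

x ≡ 12 (mod 40).


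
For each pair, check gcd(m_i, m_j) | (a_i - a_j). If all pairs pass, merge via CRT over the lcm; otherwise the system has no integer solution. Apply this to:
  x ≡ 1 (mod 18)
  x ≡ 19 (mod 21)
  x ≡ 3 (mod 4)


Moduli 18, 21, 4 are not pairwise coprime, so CRT works modulo lcm(m_i) when all pairwise compatibility conditions hold.
Pairwise compatibility: gcd(m_i, m_j) must divide a_i - a_j for every pair.
Merge one congruence at a time:
  Start: x ≡ 1 (mod 18).
  Combine with x ≡ 19 (mod 21): gcd(18, 21) = 3; 19 - 1 = 18, which IS divisible by 3, so compatible.
    Write x = 1 + 18·t and substitute into x ≡ 19 (mod 21): 18·t ≡ 19 − 1 = 18 (mod 21).
    Divide the congruence (and modulus) by g = 3: 6·t ≡ 6 (mod 7).
    The inverse of 6 mod 7 is 6 (since 6·6 = 36 = 5·7 + 1), so t ≡ 6·6 = 36 ≡ 1 (mod 7).
    Then x = 1 + 18·1 = 19, valid modulo lcm(18, 21) = 126: x ≡ 19 (mod 126).
  Combine with x ≡ 3 (mod 4): gcd(126, 4) = 2; 3 - 19 = -16, which IS divisible by 2, so compatible.
    Write x = 19 + 126·t and substitute into x ≡ 3 (mod 4): 126·t ≡ 3 − 19 = -16 (mod 4).
    Divide the congruence (and modulus) by g = 2: 63·t ≡ -8 (mod 2).
    Reduce coefficients mod 2: 1·t ≡ 0 (mod 2).
    So t ≡ 0 (mod 2).
    Then x = 19 + 126·0 = 19, valid modulo lcm(126, 4) = 252: x ≡ 19 (mod 252).
Verify: 19 mod 18 = 1, 19 mod 21 = 19, 19 mod 4 = 3.

x ≡ 19 (mod 252).


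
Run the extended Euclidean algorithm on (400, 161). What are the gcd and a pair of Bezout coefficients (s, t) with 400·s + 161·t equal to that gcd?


Euclidean algorithm on (400, 161) — divide until remainder is 0:
  400 = 2 · 161 + 78
  161 = 2 · 78 + 5
  78 = 15 · 5 + 3
  5 = 1 · 3 + 2
  3 = 1 · 2 + 1
  2 = 2 · 1 + 0
gcd(400, 161) = 1.
Track Bezout coefficients alongside the remainders: start with r₀ = 400 = a·1 + b·0 (s = 1, t = 0) and r₁ = 161 = a·0 + b·1 (s = 0, t = 1); each new remainder r_{k+1} = r_{k-1} − q_k·r_k inherits s_{k+1} = s_{k-1} − q_k·s_k, t_{k+1} = t_{k-1} − q_k·t_k, so r_k = a·s_k + b·t_k at every step:
  q = 2: r = 78, s = 1 − 2·0 = 1, t = 0 − 2·1 = -2  (check: 400·1 + 161·(-2) = 78)
  q = 2: r = 5, s = 0 − 2·1 = -2, t = 1 − 2·(-2) = 5  (check: 400·(-2) + 161·5 = 5)
  q = 15: r = 3, s = 1 − 15·(-2) = 31, t = -2 − 15·5 = -77  (check: 400·31 + 161·(-77) = 3)
  q = 1: r = 2, s = -2 − 1·31 = -33, t = 5 − 1·(-77) = 82  (check: 400·(-33) + 161·82 = 2)
  q = 1: r = 1, s = 31 − 1·(-33) = 64, t = -77 − 1·82 = -159  (check: 400·64 + 161·(-159) = 1)
The row with r = 1 (the gcd) gives the Bezout coefficients s = 64, t = -159.
Result: 400 · (64) + 161 · (-159) = 1.

gcd(400, 161) = 1; s = 64, t = -159 (check: 400·64 + 161·(-159) = 1).


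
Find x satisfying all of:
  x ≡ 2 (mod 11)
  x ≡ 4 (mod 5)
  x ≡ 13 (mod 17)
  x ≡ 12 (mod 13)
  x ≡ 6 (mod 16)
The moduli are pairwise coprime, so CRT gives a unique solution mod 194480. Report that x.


Product of moduli M = 11 · 5 · 17 · 13 · 16 = 194480.
Merge one congruence at a time:
  Start: x ≡ 2 (mod 11).
  Combine with x ≡ 4 (mod 5); new modulus lcm = 55.
    Write x = 2 + 11·t and substitute into x ≡ 4 (mod 5): 11·t ≡ 4 − 2 = 2 (mod 5).
    Reduce coefficients mod 5: 1·t ≡ 2 (mod 5).
    So t ≡ 2 (mod 5).
    Then x = 2 + 11·2 = 24, valid modulo lcm(11, 5) = 55: x ≡ 24 (mod 55).
  Combine with x ≡ 13 (mod 17); new modulus lcm = 935.
    Write x = 24 + 55·t and substitute into x ≡ 13 (mod 17): 55·t ≡ 13 − 24 = -11 (mod 17).
    Reduce coefficients mod 17: 4·t ≡ 6 (mod 17).
    The inverse of 4 mod 17 is 13 (since 4·13 = 52 = 3·17 + 1), so t ≡ 13·6 = 78 ≡ 10 (mod 17).
    Then x = 24 + 55·10 = 574, valid modulo lcm(55, 17) = 935: x ≡ 574 (mod 935).
  Combine with x ≡ 12 (mod 13); new modulus lcm = 12155.
    Write x = 574 + 935·t and substitute into x ≡ 12 (mod 13): 935·t ≡ 12 − 574 = -562 (mod 13).
    Reduce coefficients mod 13: 12·t ≡ 10 (mod 13).
    The inverse of 12 mod 13 is 12 (since 12·12 = 144 = 11·13 + 1), so t ≡ 12·10 = 120 ≡ 3 (mod 13).
    Then x = 574 + 935·3 = 3379, valid modulo lcm(935, 13) = 12155: x ≡ 3379 (mod 12155).
  Combine with x ≡ 6 (mod 16); new modulus lcm = 194480.
    Write x = 3379 + 12155·t and substitute into x ≡ 6 (mod 16): 12155·t ≡ 6 − 3379 = -3373 (mod 16).
    Reduce coefficients mod 16: 11·t ≡ 3 (mod 16).
    The inverse of 11 mod 16 is 3 (since 11·3 = 33 = 2·16 + 1), so t ≡ 3·3 = 9 ≡ 9 (mod 16).
    Then x = 3379 + 12155·9 = 112774, valid modulo lcm(12155, 16) = 194480: x ≡ 112774 (mod 194480).
Verify against each original: 112774 mod 11 = 2, 112774 mod 5 = 4, 112774 mod 17 = 13, 112774 mod 13 = 12, 112774 mod 16 = 6.

x ≡ 112774 (mod 194480).


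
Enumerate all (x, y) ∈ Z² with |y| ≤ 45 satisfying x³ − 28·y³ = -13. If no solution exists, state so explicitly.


The equation is x³ - 28y³ = -13. For fixed y, x³ = 28·y³ − 13, so a solution requires the RHS to be a perfect cube.
Strategy: iterate y from -45 to 45, compute RHS = 28·y³ − 13, and check whether it is a (positive or negative) perfect cube.
Check small values of y:
  y = 0: RHS = -13 is not a perfect cube.
  y = 1: RHS = 15 is not a perfect cube.
  y = -1: RHS = -41 is not a perfect cube.
  y = 2: RHS = 211 is not a perfect cube.
  y = -2: RHS = -237 is not a perfect cube.
  y = 3: RHS = 743 is not a perfect cube.
  y = -3: RHS = -769 is not a perfect cube.
Continuing the search up to |y| = 45 finds no solutions either.
No (x, y) in the scanned range satisfies the equation.

No integer solutions with |y| ≤ 45.


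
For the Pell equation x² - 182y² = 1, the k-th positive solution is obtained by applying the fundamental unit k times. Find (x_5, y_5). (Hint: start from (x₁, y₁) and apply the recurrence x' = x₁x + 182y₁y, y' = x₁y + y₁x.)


Step 1: Find the fundamental solution (x₁, y₁) of x² - 182y² = 1.
  Expand √182 as a continued fraction. a₀ = ⌊√182⌋ = 13; iterate m_{k+1} = d_k·a_k − m_k, d_{k+1} = (182 − m_{k+1}²)/d_k, a_{k+1} = ⌊(a₀ + m_{k+1})/d_{k+1}⌋ (starting m₀ = 0, d₀ = 1), with convergents p_k = a_k·p_{k-1} + p_{k-2}, q_k = a_k·q_{k-1} + q_{k-2} (p₋₁ = 1, q₋₁ = 0):
  k = 0: a₀ = 13; p₀/q₀ = 13/1; p₀² − 182·q₀² = 169 − 182 = -13.
  k = 1: m = 13, d = 13, a = ⌊(13 + 13)/13⌋ = 2; p/q = (2·13 + 1)/(2·1 + 0) = 27/2; p² − 182·q² = 729 − 728 = 1.
  The first convergent with p² − 182·q² = 1 gives the fundamental solution (x₁, y₁) = (27, 2).
Step 2: Apply the recurrence (x_{n+1}, y_{n+1}) = (x₁x_n + 182y₁y_n, x₁y_n + y₁x_n) repeatedly.
  From (x_1, y_1) = (27, 2): x_2 = 27·27 + 182·2·2 = 1457; y_2 = 27·2 + 2·27 = 108.
  From (x_2, y_2) = (1457, 108): x_3 = 27·1457 + 182·2·108 = 78651; y_3 = 27·108 + 2·1457 = 5830.
  From (x_3, y_3) = (78651, 5830): x_4 = 27·78651 + 182·2·5830 = 4245697; y_4 = 27·5830 + 2·78651 = 314712.
  From (x_4, y_4) = (4245697, 314712): x_5 = 27·4245697 + 182·2·314712 = 229188987; y_5 = 27·314712 + 2·4245697 = 16988618.
Step 3: Verify x_5² - 182·y_5² = 52527591762086169 - 52527591762086168 = 1 (should be 1). ✓

(x_1, y_1) = (27, 2); (x_5, y_5) = (229188987, 16988618).


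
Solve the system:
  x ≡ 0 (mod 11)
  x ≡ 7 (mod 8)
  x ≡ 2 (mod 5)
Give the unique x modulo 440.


Moduli 11, 8, 5 are pairwise coprime; by CRT there is a unique solution modulo M = 11 · 8 · 5 = 440.
Solve pairwise, accumulating the modulus:
  Start with x ≡ 0 (mod 11).
  Combine with x ≡ 7 (mod 8): since gcd(11, 8) = 1, we get a unique residue mod 88.
    Write x = 0 + 11·t and substitute into x ≡ 7 (mod 8): 11·t ≡ 7 − 0 = 7 (mod 8).
    Reduce coefficients mod 8: 3·t ≡ 7 (mod 8).
    The inverse of 3 mod 8 is 3 (since 3·3 = 9 = 1·8 + 1), so t ≡ 3·7 = 21 ≡ 5 (mod 8).
    Then x = 0 + 11·5 = 55, valid modulo lcm(11, 8) = 88: x ≡ 55 (mod 88).
  Combine with x ≡ 2 (mod 5): since gcd(88, 5) = 1, we get a unique residue mod 440.
    Write x = 55 + 88·t and substitute into x ≡ 2 (mod 5): 88·t ≡ 2 − 55 = -53 (mod 5).
    Reduce coefficients mod 5: 3·t ≡ 2 (mod 5).
    The inverse of 3 mod 5 is 2 (since 3·2 = 6 = 1·5 + 1), so t ≡ 2·2 = 4 ≡ 4 (mod 5).
    Then x = 55 + 88·4 = 407, valid modulo lcm(88, 5) = 440: x ≡ 407 (mod 440).
Verify: 407 mod 11 = 0 ✓, 407 mod 8 = 7 ✓, 407 mod 5 = 2 ✓.

x ≡ 407 (mod 440).


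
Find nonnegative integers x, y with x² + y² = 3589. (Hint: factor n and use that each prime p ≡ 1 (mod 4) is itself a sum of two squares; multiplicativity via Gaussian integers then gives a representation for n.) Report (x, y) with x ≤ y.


Step 1: Factor n = 3589 = 37 · 97.
Step 2: Check the mod-4 condition on each prime factor: 37 ≡ 1 (mod 4), exponent 1; 97 ≡ 1 (mod 4), exponent 1.
All primes ≡ 3 (mod 4) appear to even exponent (or don't appear), so by the two-squares theorem n IS expressible as a sum of two squares.
Step 3: Build a representation. Here n = 37 · 97 is a product of primes ≡ 1 (mod 4). Each prime p ≡ 1 (mod 4) is itself a sum of two squares; find a² by testing p − a² for a perfect square:
  37: 37 − 1² = 36 = 6² ⇒ 37 = 1² + 6².
  97: 97 − 1² = 96, 97 − 2² = 93, 97 − 3² = 88, 97 − 4² = 81 = 9² ⇒ 97 = 4² + 9².
  Combine using the Brahmagupta–Fibonacci identity (a² + b²)(c² + d²) = (ac − bd)² + (ad + bc)² = (ac + bd)² + (ad − bc)²:
  37 · 97 = 3589: from (1² + 6²)(4² + 9²), take (1·4 − 6·9, 1·9 + 6·4) = (4 − 54, 9 + 24) = (-50, 33); dropping signs (only squares matter) gives (50, 33); check 50² + 33² = 2500 + 1089 = 3589 ✓.
Step 4: Order so x ≤ y and verify: 33² + 50² = 1089 + 2500 = 3589 = n. ✓

n = 3589 = 33² + 50² (one valid representation with x ≤ y).


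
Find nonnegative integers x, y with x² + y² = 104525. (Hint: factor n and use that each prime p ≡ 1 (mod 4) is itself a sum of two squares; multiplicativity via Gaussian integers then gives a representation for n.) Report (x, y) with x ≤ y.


Step 1: Factor n = 104525 = 5^2 · 37 · 113.
Step 2: Check the mod-4 condition on each prime factor: 5 ≡ 1 (mod 4), exponent 2; 37 ≡ 1 (mod 4), exponent 1; 113 ≡ 1 (mod 4), exponent 1.
All primes ≡ 3 (mod 4) appear to even exponent (or don't appear), so by the two-squares theorem n IS expressible as a sum of two squares.
Step 3: Build a representation. Group n = k² · m with k = 5 and m = 37 · 113 = 4181 (a product of primes ≡ 1 (mod 4)); a representation of m scales to one of n via (k·x)² + (k·y)² = k²(x² + y²). Each prime p ≡ 1 (mod 4) is itself a sum of two squares; find a² by testing p − a² for a perfect square:
  37: 37 − 1² = 36 = 6² ⇒ 37 = 1² + 6².
  113: 113 − 1² = 112, 113 − 2² = 109, 113 − 3² = 104, 113 − 4² = 97, 113 − 5² = 88, 113 − 6² = 77, 113 − 7² = 64 = 8² ⇒ 113 = 7² + 8².
  Combine using the Brahmagupta–Fibonacci identity (a² + b²)(c² + d²) = (ac − bd)² + (ad + bc)² = (ac + bd)² + (ad − bc)²:
  37 · 113 = 4181: from (1² + 6²)(7² + 8²), take (1·7 − 6·8, 1·8 + 6·7) = (7 − 48, 8 + 42) = (-41, 50); dropping signs (only squares matter) gives (41, 50); check 41² + 50² = 1681 + 2500 = 4181 ✓.
  Scale by k = 5: (5·41, 5·50) = (205, 250).
Step 4: Order so x ≤ y and verify: 205² + 250² = 42025 + 62500 = 104525 = n. ✓

n = 104525 = 205² + 250² (one valid representation with x ≤ y).


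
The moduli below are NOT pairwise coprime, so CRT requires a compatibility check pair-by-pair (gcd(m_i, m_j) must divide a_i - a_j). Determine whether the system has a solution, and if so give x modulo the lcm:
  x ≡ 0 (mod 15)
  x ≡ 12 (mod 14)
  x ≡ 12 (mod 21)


Moduli 15, 14, 21 are not pairwise coprime, so CRT works modulo lcm(m_i) when all pairwise compatibility conditions hold.
Pairwise compatibility: gcd(m_i, m_j) must divide a_i - a_j for every pair.
Merge one congruence at a time:
  Start: x ≡ 0 (mod 15).
  Combine with x ≡ 12 (mod 14): gcd(15, 14) = 1; 12 - 0 = 12, which IS divisible by 1, so compatible.
    Write x = 0 + 15·t and substitute into x ≡ 12 (mod 14): 15·t ≡ 12 − 0 = 12 (mod 14).
    Reduce coefficients mod 14: 1·t ≡ 12 (mod 14).
    So t ≡ 12 (mod 14).
    Then x = 0 + 15·12 = 180, valid modulo lcm(15, 14) = 210: x ≡ 180 (mod 210).
  Combine with x ≡ 12 (mod 21): gcd(210, 21) = 21; 12 - 180 = -168, which IS divisible by 21, so compatible.
    Write x = 180 + 210·t and substitute into x ≡ 12 (mod 21): 210·t ≡ 12 − 180 = -168 (mod 21).
    Divide the congruence (and modulus) by g = 21: 10·t ≡ -8 (mod 1).
    Modulo 1 every t works; take t = 0.
    Then x = 180 + 210·0 = 180, valid modulo lcm(210, 21) = 210: x ≡ 180 (mod 210).
Verify: 180 mod 15 = 0, 180 mod 14 = 12, 180 mod 21 = 12.

x ≡ 180 (mod 210).


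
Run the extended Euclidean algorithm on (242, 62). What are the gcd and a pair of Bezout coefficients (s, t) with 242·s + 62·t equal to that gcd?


Euclidean algorithm on (242, 62) — divide until remainder is 0:
  242 = 3 · 62 + 56
  62 = 1 · 56 + 6
  56 = 9 · 6 + 2
  6 = 3 · 2 + 0
gcd(242, 62) = 2.
Track Bezout coefficients alongside the remainders: start with r₀ = 242 = a·1 + b·0 (s = 1, t = 0) and r₁ = 62 = a·0 + b·1 (s = 0, t = 1); each new remainder r_{k+1} = r_{k-1} − q_k·r_k inherits s_{k+1} = s_{k-1} − q_k·s_k, t_{k+1} = t_{k-1} − q_k·t_k, so r_k = a·s_k + b·t_k at every step:
  q = 3: r = 56, s = 1 − 3·0 = 1, t = 0 − 3·1 = -3  (check: 242·1 + 62·(-3) = 56)
  q = 1: r = 6, s = 0 − 1·1 = -1, t = 1 − 1·(-3) = 4  (check: 242·(-1) + 62·4 = 6)
  q = 9: r = 2, s = 1 − 9·(-1) = 10, t = -3 − 9·4 = -39  (check: 242·10 + 62·(-39) = 2)
The row with r = 2 (the gcd) gives the Bezout coefficients s = 10, t = -39.
Result: 242 · (10) + 62 · (-39) = 2.

gcd(242, 62) = 2; s = 10, t = -39 (check: 242·10 + 62·(-39) = 2).


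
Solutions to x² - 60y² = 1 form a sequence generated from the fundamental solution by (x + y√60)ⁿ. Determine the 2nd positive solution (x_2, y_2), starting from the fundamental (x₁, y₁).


Step 1: Find the fundamental solution (x₁, y₁) of x² - 60y² = 1.
  Expand √60 as a continued fraction. a₀ = ⌊√60⌋ = 7; iterate m_{k+1} = d_k·a_k − m_k, d_{k+1} = (60 − m_{k+1}²)/d_k, a_{k+1} = ⌊(a₀ + m_{k+1})/d_{k+1}⌋ (starting m₀ = 0, d₀ = 1), with convergents p_k = a_k·p_{k-1} + p_{k-2}, q_k = a_k·q_{k-1} + q_{k-2} (p₋₁ = 1, q₋₁ = 0):
  k = 0: a₀ = 7; p₀/q₀ = 7/1; p₀² − 60·q₀² = 49 − 60 = -11.
  k = 1: m = 7, d = 11, a = ⌊(7 + 7)/11⌋ = 1; p/q = (1·7 + 1)/(1·1 + 0) = 8/1; p² − 60·q² = 64 − 60 = 4.
  k = 2: m = 4, d = 4, a = ⌊(7 + 4)/4⌋ = 2; p/q = (2·8 + 7)/(2·1 + 1) = 23/3; p² − 60·q² = 529 − 540 = -11.
  k = 3: m = 4, d = 11, a = ⌊(7 + 4)/11⌋ = 1; p/q = (1·23 + 8)/(1·3 + 1) = 31/4; p² − 60·q² = 961 − 960 = 1.
  The first convergent with p² − 60·q² = 1 gives the fundamental solution (x₁, y₁) = (31, 4).
Step 2: Apply the recurrence (x_{n+1}, y_{n+1}) = (x₁x_n + 60y₁y_n, x₁y_n + y₁x_n) repeatedly.
  From (x_1, y_1) = (31, 4): x_2 = 31·31 + 60·4·4 = 1921; y_2 = 31·4 + 4·31 = 248.
Step 3: Verify x_2² - 60·y_2² = 3690241 - 3690240 = 1 (should be 1). ✓

(x_1, y_1) = (31, 4); (x_2, y_2) = (1921, 248).


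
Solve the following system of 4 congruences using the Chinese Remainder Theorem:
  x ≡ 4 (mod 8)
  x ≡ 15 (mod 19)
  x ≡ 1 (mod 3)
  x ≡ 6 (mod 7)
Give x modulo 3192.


Product of moduli M = 8 · 19 · 3 · 7 = 3192.
Merge one congruence at a time:
  Start: x ≡ 4 (mod 8).
  Combine with x ≡ 15 (mod 19); new modulus lcm = 152.
    Write x = 4 + 8·t and substitute into x ≡ 15 (mod 19): 8·t ≡ 15 − 4 = 11 (mod 19).
    The inverse of 8 mod 19 is 12 (since 8·12 = 96 = 5·19 + 1), so t ≡ 12·11 = 132 ≡ 18 (mod 19).
    Then x = 4 + 8·18 = 148, valid modulo lcm(8, 19) = 152: x ≡ 148 (mod 152).
  Combine with x ≡ 1 (mod 3); new modulus lcm = 456.
    Write x = 148 + 152·t and substitute into x ≡ 1 (mod 3): 152·t ≡ 1 − 148 = -147 (mod 3).
    Reduce coefficients mod 3: 2·t ≡ 0 (mod 3).
    The inverse of 2 mod 3 is 2 (since 2·2 = 4 = 1·3 + 1), so t ≡ 2·0 = 0 ≡ 0 (mod 3).
    Then x = 148 + 152·0 = 148, valid modulo lcm(152, 3) = 456: x ≡ 148 (mod 456).
  Combine with x ≡ 6 (mod 7); new modulus lcm = 3192.
    Write x = 148 + 456·t and substitute into x ≡ 6 (mod 7): 456·t ≡ 6 − 148 = -142 (mod 7).
    Reduce coefficients mod 7: 1·t ≡ 5 (mod 7).
    So t ≡ 5 (mod 7).
    Then x = 148 + 456·5 = 2428, valid modulo lcm(456, 7) = 3192: x ≡ 2428 (mod 3192).
Verify against each original: 2428 mod 8 = 4, 2428 mod 19 = 15, 2428 mod 3 = 1, 2428 mod 7 = 6.

x ≡ 2428 (mod 3192).


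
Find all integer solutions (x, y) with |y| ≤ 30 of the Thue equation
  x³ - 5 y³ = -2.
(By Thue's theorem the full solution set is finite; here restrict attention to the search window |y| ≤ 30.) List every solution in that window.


The equation is x³ - 5y³ = -2. For fixed y, x³ = 5·y³ − 2, so a solution requires the RHS to be a perfect cube.
Strategy: iterate y from -30 to 30, compute RHS = 5·y³ − 2, and check whether it is a (positive or negative) perfect cube.
Check small values of y:
  y = 0: RHS = -2 is not a perfect cube.
  y = 1: RHS = 3 is not a perfect cube.
  y = -1: RHS = -7 is not a perfect cube.
  y = 2: RHS = 38 is not a perfect cube.
  y = -2: RHS = -42 is not a perfect cube.
  y = 3: RHS = 133 is not a perfect cube.
  y = -3: RHS = -137 is not a perfect cube.
Continuing the search up to |y| = 30 finds no solutions either.
No (x, y) in the scanned range satisfies the equation.

No integer solutions with |y| ≤ 30.


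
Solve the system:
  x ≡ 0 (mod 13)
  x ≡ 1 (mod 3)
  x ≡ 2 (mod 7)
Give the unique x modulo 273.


Moduli 13, 3, 7 are pairwise coprime; by CRT there is a unique solution modulo M = 13 · 3 · 7 = 273.
Solve pairwise, accumulating the modulus:
  Start with x ≡ 0 (mod 13).
  Combine with x ≡ 1 (mod 3): since gcd(13, 3) = 1, we get a unique residue mod 39.
    Write x = 0 + 13·t and substitute into x ≡ 1 (mod 3): 13·t ≡ 1 − 0 = 1 (mod 3).
    Reduce coefficients mod 3: 1·t ≡ 1 (mod 3).
    So t ≡ 1 (mod 3).
    Then x = 0 + 13·1 = 13, valid modulo lcm(13, 3) = 39: x ≡ 13 (mod 39).
  Combine with x ≡ 2 (mod 7): since gcd(39, 7) = 1, we get a unique residue mod 273.
    Write x = 13 + 39·t and substitute into x ≡ 2 (mod 7): 39·t ≡ 2 − 13 = -11 (mod 7).
    Reduce coefficients mod 7: 4·t ≡ 3 (mod 7).
    The inverse of 4 mod 7 is 2 (since 4·2 = 8 = 1·7 + 1), so t ≡ 2·3 = 6 ≡ 6 (mod 7).
    Then x = 13 + 39·6 = 247, valid modulo lcm(39, 7) = 273: x ≡ 247 (mod 273).
Verify: 247 mod 13 = 0 ✓, 247 mod 3 = 1 ✓, 247 mod 7 = 2 ✓.

x ≡ 247 (mod 273).


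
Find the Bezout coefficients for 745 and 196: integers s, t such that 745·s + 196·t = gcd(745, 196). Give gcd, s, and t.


Euclidean algorithm on (745, 196) — divide until remainder is 0:
  745 = 3 · 196 + 157
  196 = 1 · 157 + 39
  157 = 4 · 39 + 1
  39 = 39 · 1 + 0
gcd(745, 196) = 1.
Track Bezout coefficients alongside the remainders: start with r₀ = 745 = a·1 + b·0 (s = 1, t = 0) and r₁ = 196 = a·0 + b·1 (s = 0, t = 1); each new remainder r_{k+1} = r_{k-1} − q_k·r_k inherits s_{k+1} = s_{k-1} − q_k·s_k, t_{k+1} = t_{k-1} − q_k·t_k, so r_k = a·s_k + b·t_k at every step:
  q = 3: r = 157, s = 1 − 3·0 = 1, t = 0 − 3·1 = -3  (check: 745·1 + 196·(-3) = 157)
  q = 1: r = 39, s = 0 − 1·1 = -1, t = 1 − 1·(-3) = 4  (check: 745·(-1) + 196·4 = 39)
  q = 4: r = 1, s = 1 − 4·(-1) = 5, t = -3 − 4·4 = -19  (check: 745·5 + 196·(-19) = 1)
The row with r = 1 (the gcd) gives the Bezout coefficients s = 5, t = -19.
Result: 745 · (5) + 196 · (-19) = 1.

gcd(745, 196) = 1; s = 5, t = -19 (check: 745·5 + 196·(-19) = 1).


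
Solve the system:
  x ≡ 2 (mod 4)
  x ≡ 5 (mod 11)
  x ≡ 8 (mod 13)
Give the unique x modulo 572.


Moduli 4, 11, 13 are pairwise coprime; by CRT there is a unique solution modulo M = 4 · 11 · 13 = 572.
Solve pairwise, accumulating the modulus:
  Start with x ≡ 2 (mod 4).
  Combine with x ≡ 5 (mod 11): since gcd(4, 11) = 1, we get a unique residue mod 44.
    Write x = 2 + 4·t and substitute into x ≡ 5 (mod 11): 4·t ≡ 5 − 2 = 3 (mod 11).
    The inverse of 4 mod 11 is 3 (since 4·3 = 12 = 1·11 + 1), so t ≡ 3·3 = 9 ≡ 9 (mod 11).
    Then x = 2 + 4·9 = 38, valid modulo lcm(4, 11) = 44: x ≡ 38 (mod 44).
  Combine with x ≡ 8 (mod 13): since gcd(44, 13) = 1, we get a unique residue mod 572.
    Write x = 38 + 44·t and substitute into x ≡ 8 (mod 13): 44·t ≡ 8 − 38 = -30 (mod 13).
    Reduce coefficients mod 13: 5·t ≡ 9 (mod 13).
    The inverse of 5 mod 13 is 8 (since 5·8 = 40 = 3·13 + 1), so t ≡ 8·9 = 72 ≡ 7 (mod 13).
    Then x = 38 + 44·7 = 346, valid modulo lcm(44, 13) = 572: x ≡ 346 (mod 572).
Verify: 346 mod 4 = 2 ✓, 346 mod 11 = 5 ✓, 346 mod 13 = 8 ✓.

x ≡ 346 (mod 572).
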